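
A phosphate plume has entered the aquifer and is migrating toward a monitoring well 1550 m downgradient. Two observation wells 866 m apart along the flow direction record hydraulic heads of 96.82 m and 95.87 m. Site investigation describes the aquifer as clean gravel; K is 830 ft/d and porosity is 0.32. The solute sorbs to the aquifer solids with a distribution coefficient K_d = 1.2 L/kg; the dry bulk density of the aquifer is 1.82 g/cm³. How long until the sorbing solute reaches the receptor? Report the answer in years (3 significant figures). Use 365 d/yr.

Hydraulic gradient i = (96.82 − 95.87) / 866 = 0.95 / 866 = 0.001097
K = 830 ft/d × 0.3048 = 253.0 m/d
Darcy flux q = K·i = 253.0 × 0.001097 = 0.2775 m/d
v = Ki/n = 253.0·0.001097/0.32 = 0.8673 m/d
Retardation R = 1 + ρ_b·K_d/n = 1 + 1.82×1.2/0.32 = 7.825
Contaminant velocity v_c = v/R = 0.8673/7.825 = 0.1108 m/d
t = L/v_c = 1550/0.1108 = 13990 d
   = 13990/365 = 38.3 yr

38.3 years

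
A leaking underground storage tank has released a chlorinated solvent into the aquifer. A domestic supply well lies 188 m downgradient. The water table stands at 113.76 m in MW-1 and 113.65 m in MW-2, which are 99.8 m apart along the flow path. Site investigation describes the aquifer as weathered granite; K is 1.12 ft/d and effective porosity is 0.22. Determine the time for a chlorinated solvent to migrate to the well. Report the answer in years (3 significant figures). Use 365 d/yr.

301 years

Hydraulic gradient i = (113.76 − 113.65) / 99.8 = 0.11 / 99.8 = 0.001102
K = 1.12 ft/d × 0.3048 = 0.3414 m/d
Darcy flux q = K·i = 0.3414 × 0.001102 = 3.763e-4 m/d
v = Ki/n = 0.3414·0.001102/0.22 = 0.001710 m/d
t = L / v = 188 / 0.001710 = 109900 d
   = 109900 / 365 = 301 yr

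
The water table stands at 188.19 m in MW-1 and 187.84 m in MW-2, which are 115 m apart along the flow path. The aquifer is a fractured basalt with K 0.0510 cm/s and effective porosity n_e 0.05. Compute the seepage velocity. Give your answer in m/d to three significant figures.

2.68 m/d

Hydraulic gradient i = (188.19 − 187.84) / 115 = 0.35 / 115 = 0.003043
K = 0.0510 cm/s × 864 = 44.06 m/d
Darcy flux q = K·i = 44.06 × 0.003043 = 0.1341 m/d
Seepage velocity v = q / n = 0.1341 / 0.05 = 2.682 m/d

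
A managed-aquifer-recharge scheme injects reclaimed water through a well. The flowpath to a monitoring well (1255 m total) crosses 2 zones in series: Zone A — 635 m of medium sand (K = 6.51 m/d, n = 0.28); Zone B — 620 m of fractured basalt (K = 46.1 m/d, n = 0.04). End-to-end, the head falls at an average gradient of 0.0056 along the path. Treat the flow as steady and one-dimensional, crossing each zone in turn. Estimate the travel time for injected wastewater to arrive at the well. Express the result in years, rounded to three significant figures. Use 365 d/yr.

Steady 1-D flow in series ⇒ the Darcy flux q is identical in every zone and the zone head losses add (resistances L/K in series).
Σ(L/K) = 635/6.51 + 620/46.1 = 97.54 + 13.45 = 111.0 d
K_eq = L_total / Σ(L/K) = 1255 / 111.0 = 11.31 m/d
q = K_eq · i = 11.31 × 0.0056 = 0.06332 m/d (same in every zone)
Zone A: v = q/n = 0.06332/0.28 = 0.2261 m/d → t_A = 635/0.2261 = 2808 d
Zone B: v = q/n = 0.06332/0.04 = 1.583 m/d → t_B = 620/1.583 = 391.7 d
Total t = 2808 + 391.7 = 3200 d
   = 3200 / 365 = 8.77 yr

8.77 years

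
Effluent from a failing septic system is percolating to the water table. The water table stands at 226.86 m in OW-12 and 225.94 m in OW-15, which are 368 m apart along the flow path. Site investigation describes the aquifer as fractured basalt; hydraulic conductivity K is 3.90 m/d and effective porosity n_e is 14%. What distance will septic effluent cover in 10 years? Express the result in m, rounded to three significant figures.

254 m

Hydraulic gradient i = (226.86 − 225.94) / 368 = 0.92 / 368 = 0.002500
Darcy flux q = K·i = 3.90 × 0.002500 = 0.009750 m/d
Average linear velocity = 0.009750 / 0.14 = 0.06964 m/d
T = 10 yr × 365 = 3650 d
L = v × T = 0.06964 × 3650 = 254.2 m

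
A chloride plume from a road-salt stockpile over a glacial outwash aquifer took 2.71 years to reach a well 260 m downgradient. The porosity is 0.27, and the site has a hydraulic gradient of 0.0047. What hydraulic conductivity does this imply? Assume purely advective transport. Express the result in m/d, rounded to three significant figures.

t = 2.71 years = 989.2 d
v = L / t = 260 / 989.2 = 0.2629 m/d
K = v · n / i = 0.2629 × 0.27 / 0.0047 = 15.1 m/d

15.1 m/d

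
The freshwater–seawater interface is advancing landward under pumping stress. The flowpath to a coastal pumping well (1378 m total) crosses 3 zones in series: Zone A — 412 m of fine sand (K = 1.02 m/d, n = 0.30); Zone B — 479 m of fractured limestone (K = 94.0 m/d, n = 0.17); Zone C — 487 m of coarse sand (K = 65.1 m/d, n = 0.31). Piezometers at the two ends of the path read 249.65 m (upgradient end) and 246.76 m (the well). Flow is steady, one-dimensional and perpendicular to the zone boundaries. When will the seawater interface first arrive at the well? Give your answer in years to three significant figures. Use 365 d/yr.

Total head drop ΔH = 249.65 − 246.76 = 2.89 m
Continuity: the same q passes through each zone, so ΔH = q·Σ(L_j/K_j) — the zones act as resistances in series.
Σ(L/K) = 412/1.02 + 479/94.0 + 487/65.1 = 403.9 + 5.096 + 7.481 = 416.5 d
q = ΔH / Σ(L/K) = 2.89 / 416.5 = 0.006939 m/d (same in every zone)
Zone A: v = q/n = 0.006939/0.30 = 0.02313 m/d → t_A = 412/0.02313 = 17810 d
Zone B: v = q/n = 0.006939/0.17 = 0.04082 m/d → t_B = 479/0.04082 = 11740 d
Zone C: v = q/n = 0.006939/0.31 = 0.02238 m/d → t_C = 487/0.02238 = 21760 d
Total t = 17810 + 11740 + 21760 = 51310 d
   = 51310 / 365 = 141 yr

141 years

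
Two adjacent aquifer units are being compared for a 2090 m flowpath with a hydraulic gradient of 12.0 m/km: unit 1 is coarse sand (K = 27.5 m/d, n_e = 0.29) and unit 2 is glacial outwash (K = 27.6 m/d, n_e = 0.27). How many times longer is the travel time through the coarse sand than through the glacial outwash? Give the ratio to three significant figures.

1.08

Unit 1 (coarse sand): v = 27.5×0.012/0.29 = 1.138 m/d, t = 2090/1.138 = 1837 d
Unit 2 (glacial outwash): v = 27.6×0.012/0.27 = 1.227 m/d, t = 2090/1.227 = 1704 d
t(coarse sand) / t(glacial outwash) = 1837/1704 = 1.08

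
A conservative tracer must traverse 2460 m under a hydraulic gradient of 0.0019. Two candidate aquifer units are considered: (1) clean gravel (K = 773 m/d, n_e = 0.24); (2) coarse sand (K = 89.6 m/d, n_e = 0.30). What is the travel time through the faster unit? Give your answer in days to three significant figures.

402 days

Unit 1 (clean gravel): v = 773×0.0019/0.24 = 6.120 m/d, t = 2460/6.120 = 402.0 d
Unit 2 (coarse sand): v = 89.6×0.0019/0.30 = 0.5675 m/d, t = 2460/0.5675 = 4335 d
Faster unit: t = 402 d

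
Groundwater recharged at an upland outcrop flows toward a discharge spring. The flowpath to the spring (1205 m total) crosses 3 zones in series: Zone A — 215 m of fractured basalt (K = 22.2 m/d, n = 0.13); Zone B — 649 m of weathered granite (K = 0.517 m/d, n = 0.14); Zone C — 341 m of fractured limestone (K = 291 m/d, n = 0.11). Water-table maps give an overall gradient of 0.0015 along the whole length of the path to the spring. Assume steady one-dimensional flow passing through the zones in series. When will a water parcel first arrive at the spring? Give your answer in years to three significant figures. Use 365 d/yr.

Continuity: the same q passes through each zone, so ΔH = q·Σ(L_j/K_j) — the zones act as resistances in series.
Σ(L/K) = 215/22.2 + 649/0.517 + 341/291 = 9.685 + 1255 + 1.172 = 1266 d
K_eq = L_total / Σ(L/K) = 1205 / 1266 = 0.9517 m/d
q = K_eq · i = 0.9517 × 0.0015 = 0.001428 m/d (same in every zone)
Zone A: v = q/n = 0.001428/0.13 = 0.01098 m/d → t_A = 215/0.01098 = 19580 d
Zone B: v = q/n = 0.001428/0.14 = 0.01020 m/d → t_B = 649/0.01020 = 63650 d
Zone C: v = q/n = 0.001428/0.11 = 0.01298 m/d → t_C = 341/0.01298 = 26280 d
Total t = 19580 + 63650 + 26280 = 109500 d
   = 109500 / 365 = 300 yr

300 years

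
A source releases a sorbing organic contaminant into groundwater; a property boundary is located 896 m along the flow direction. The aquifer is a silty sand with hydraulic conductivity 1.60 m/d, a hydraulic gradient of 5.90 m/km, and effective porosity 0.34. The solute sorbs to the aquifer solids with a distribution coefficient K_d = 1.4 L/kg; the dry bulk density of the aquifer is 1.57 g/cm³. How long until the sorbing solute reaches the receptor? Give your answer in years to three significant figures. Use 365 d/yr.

660 years

q = Ki = 1.60 × 0.0059 = 0.009440 m/d
Average linear velocity = 0.009440 / 0.34 = 0.02776 m/d
Retardation R = 1 + ρ_b·K_d/n = 1 + 1.57×1.4/0.34 = 7.465
Contaminant velocity v_c = v/R = 0.02776/7.465 = 0.003719 m/d
t = L/v_c = 896/0.003719 = 240900 d
   = 240900/365 = 660 yr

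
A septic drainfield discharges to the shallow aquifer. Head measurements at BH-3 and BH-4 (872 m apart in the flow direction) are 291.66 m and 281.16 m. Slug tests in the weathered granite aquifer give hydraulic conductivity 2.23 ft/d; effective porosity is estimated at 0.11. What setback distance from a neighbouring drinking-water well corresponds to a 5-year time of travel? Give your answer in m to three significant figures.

136 m

Hydraulic gradient i = (291.66 − 281.16) / 872 = 10.50 / 872 = 0.01204
K = 2.23 ft/d × 0.3048 = 0.6797 m/d
q = Ki = 0.6797 × 0.01204 = 0.008185 m/d
v = Ki/n = 0.6797·0.01204/0.11 = 0.07440 m/d
T = 5 yr × 365 = 1825 d
L = v × T = 0.07440 × 1825 = 135.8 m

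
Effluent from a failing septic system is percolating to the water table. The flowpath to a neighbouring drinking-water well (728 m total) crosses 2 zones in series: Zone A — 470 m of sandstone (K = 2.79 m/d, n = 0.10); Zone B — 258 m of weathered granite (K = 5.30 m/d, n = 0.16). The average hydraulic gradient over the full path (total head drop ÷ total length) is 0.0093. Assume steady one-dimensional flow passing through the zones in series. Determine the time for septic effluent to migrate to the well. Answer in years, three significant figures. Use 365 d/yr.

Continuity: the same q passes through each zone, so ΔH = q·Σ(L_j/K_j) — the zones act as resistances in series.
Σ(L/K) = 470/2.79 + 258/5.30 = 168.5 + 48.68 = 217.1 d
K_eq = L_total / Σ(L/K) = 728 / 217.1 = 3.353 m/d
q = K_eq · i = 3.353 × 0.0093 = 0.03118 m/d (same in every zone)
Zone A: v = q/n = 0.03118/0.10 = 0.3118 m/d → t_A = 470/0.3118 = 1507 d
Zone B: v = q/n = 0.03118/0.16 = 0.1949 m/d → t_B = 258/0.1949 = 1324 d
Total t = 1507 + 1324 = 2831 d
   = 2831 / 365 = 7.76 yr

7.76 years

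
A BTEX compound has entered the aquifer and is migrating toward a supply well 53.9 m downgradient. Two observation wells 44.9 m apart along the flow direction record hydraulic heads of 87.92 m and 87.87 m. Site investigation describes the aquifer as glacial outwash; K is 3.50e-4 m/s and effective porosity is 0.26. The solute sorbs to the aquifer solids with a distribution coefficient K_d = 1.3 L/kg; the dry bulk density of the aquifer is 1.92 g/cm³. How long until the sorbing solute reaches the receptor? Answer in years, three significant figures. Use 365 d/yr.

Hydraulic gradient i = (87.92 − 87.87) / 44.9 = 0.05 / 44.9 = 0.001114
K = 3.50e-4 m/s × 86400 s/d = 30.24 m/d
Specific discharge q = 30.24 × 0.001114 = 0.03367 m/d
Average linear velocity = 0.03367 / 0.26 = 0.1295 m/d
Retardation R = 1 + ρ_b·K_d/n = 1 + 1.92×1.3/0.26 = 10.60
Contaminant velocity v_c = v/R = 0.1295/10.60 = 0.01222 m/d
t = L/v_c = 53.9/0.01222 = 4411 d
   = 4411/365 = 12.1 yr

12.1 years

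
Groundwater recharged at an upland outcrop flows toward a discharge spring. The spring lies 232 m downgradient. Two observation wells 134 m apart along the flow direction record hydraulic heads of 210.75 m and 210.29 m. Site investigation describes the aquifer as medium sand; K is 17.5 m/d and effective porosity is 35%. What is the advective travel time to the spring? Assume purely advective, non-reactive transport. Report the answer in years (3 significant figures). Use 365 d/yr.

3.70 years

Hydraulic gradient i = (210.75 − 210.29) / 134 = 0.46 / 134 = 0.003433
Specific discharge q = 17.5 × 0.003433 = 0.06007 m/d
Average linear velocity = 0.06007 / 0.35 = 0.1716 m/d
t = L / v = 232 / 0.1716 = 1352 d
   = 1352 / 365 = 3.70 yr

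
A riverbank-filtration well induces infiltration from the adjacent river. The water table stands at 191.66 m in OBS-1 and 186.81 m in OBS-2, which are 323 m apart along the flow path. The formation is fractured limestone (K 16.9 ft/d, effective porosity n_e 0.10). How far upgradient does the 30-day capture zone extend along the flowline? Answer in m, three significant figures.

Hydraulic gradient i = (191.66 − 186.81) / 323 = 4.85 / 323 = 0.01502
K = 16.9 ft/d × 0.3048 = 5.151 m/d
Specific discharge q = 5.151 × 0.01502 = 0.07735 m/d
Average linear velocity = 0.07735 / 0.10 = 0.7735 m/d
L = v × T = 0.7735 × 30 = 23.20 m

23.2 m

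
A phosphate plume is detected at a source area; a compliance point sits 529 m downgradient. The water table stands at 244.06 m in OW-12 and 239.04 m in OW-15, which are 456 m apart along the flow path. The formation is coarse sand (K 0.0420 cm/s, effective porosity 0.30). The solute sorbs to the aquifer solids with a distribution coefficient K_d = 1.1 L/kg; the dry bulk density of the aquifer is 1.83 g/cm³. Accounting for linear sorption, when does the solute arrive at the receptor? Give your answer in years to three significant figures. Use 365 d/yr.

8.39 years

Hydraulic gradient i = (244.06 − 239.04) / 456 = 5.02 / 456 = 0.01101
K = 0.0420 cm/s × 864 = 36.29 m/d
Specific discharge q = 36.29 × 0.01101 = 0.3995 m/d
Seepage velocity v = q / n = 0.3995 / 0.30 = 1.332 m/d
Retardation R = 1 + ρ_b·K_d/n = 1 + 1.83×1.1/0.30 = 7.710
Contaminant velocity v_c = v/R = 1.332/7.710 = 0.1727 m/d
t = L/v_c = 529/0.1727 = 3063 d
   = 3063/365 = 8.39 yr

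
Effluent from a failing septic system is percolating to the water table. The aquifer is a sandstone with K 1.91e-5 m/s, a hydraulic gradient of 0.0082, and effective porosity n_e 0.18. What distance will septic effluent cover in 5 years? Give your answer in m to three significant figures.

137 m

K = 1.91e-5 m/s × 86400 s/d = 1.650 m/d
Darcy flux q = K·i = 1.650 × 0.0082 = 0.01353 m/d
Average linear velocity = 0.01353 / 0.18 = 0.07518 m/d
T = 5 yr × 365 = 1825 d
L = v × T = 0.07518 × 1825 = 137.2 m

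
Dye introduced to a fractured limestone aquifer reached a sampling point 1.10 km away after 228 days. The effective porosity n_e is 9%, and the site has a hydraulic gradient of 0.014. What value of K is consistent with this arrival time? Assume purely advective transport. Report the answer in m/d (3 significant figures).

L = 1.10 km = 1100 m
v = L / t = 1100 / 228 = 4.825 m/d
K = v · n / i = 4.825 × 0.09 / 0.014 = 31.0 m/d

31.0 m/d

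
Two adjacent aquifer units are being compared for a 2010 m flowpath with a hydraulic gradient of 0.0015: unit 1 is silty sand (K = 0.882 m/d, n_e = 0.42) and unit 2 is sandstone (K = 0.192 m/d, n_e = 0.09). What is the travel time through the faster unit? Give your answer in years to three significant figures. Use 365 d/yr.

Unit 1 (silty sand): v = 0.882×0.0015/0.42 = 0.003150 m/d, t = 2010/0.003150 = 638100 d
Unit 2 (sandstone): v = 0.192×0.0015/0.09 = 0.003200 m/d, t = 2010/0.003200 = 628100 d
Faster: 628100 d / 365 = 1720 yr

1720 years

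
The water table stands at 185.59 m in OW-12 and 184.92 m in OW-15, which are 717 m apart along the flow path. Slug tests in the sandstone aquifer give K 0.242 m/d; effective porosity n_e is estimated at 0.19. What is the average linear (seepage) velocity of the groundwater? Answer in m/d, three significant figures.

Hydraulic gradient i = (185.59 − 184.92) / 717 = 0.67 / 717 = 9.344e-4
q = Ki = 0.242 × 9.344e-4 = 2.261e-4 m/d
v = Ki/n = 0.242·9.344e-4/0.19 = 0.001190 m/d

0.00119 m/d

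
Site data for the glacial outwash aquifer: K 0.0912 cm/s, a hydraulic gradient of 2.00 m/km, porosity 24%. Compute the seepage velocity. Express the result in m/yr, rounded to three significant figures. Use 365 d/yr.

K = 0.0912 cm/s × 864 = 78.80 m/d
Darcy flux q = K·i = 78.80 × 0.0020 = 0.1576 m/d
Seepage velocity v = q / n = 0.1576 / 0.24 = 0.6566 m/d
   = 0.6566 × 365 = 240 m/yr

240 m/yr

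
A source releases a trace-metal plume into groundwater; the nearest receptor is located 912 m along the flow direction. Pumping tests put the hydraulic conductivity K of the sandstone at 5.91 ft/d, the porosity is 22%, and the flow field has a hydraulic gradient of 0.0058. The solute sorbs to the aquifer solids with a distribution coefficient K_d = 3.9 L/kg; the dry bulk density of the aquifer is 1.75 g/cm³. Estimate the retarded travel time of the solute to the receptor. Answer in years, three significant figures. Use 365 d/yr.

K = 5.91 ft/d × 0.3048 = 1.801 m/d
Specific discharge q = 1.801 × 0.0058 = 0.01045 m/d
Average linear velocity = 0.01045 / 0.22 = 0.04749 m/d
Retardation R = 1 + ρ_b·K_d/n = 1 + 1.75×3.9/0.22 = 32.02
Contaminant velocity v_c = v/R = 0.04749/32.02 = 0.001483 m/d
t = L/v_c = 912/0.001483 = 615000 d
   = 615000/365 = 1680 yr

1680 years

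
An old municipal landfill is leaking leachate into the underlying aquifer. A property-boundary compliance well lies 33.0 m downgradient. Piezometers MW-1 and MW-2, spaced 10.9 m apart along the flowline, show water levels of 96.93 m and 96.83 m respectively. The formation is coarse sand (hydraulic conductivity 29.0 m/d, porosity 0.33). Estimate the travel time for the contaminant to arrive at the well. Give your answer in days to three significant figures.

Hydraulic gradient i = (96.93 − 96.83) / 10.9 = 0.10 / 10.9 = 0.009174
Specific discharge q = 29.0 × 0.009174 = 0.2661 m/d
Seepage velocity v = q / n = 0.2661 / 0.33 = 0.8062 m/d
t = L / v = 33.0 / 0.8062 = 40.93 d

40.9 days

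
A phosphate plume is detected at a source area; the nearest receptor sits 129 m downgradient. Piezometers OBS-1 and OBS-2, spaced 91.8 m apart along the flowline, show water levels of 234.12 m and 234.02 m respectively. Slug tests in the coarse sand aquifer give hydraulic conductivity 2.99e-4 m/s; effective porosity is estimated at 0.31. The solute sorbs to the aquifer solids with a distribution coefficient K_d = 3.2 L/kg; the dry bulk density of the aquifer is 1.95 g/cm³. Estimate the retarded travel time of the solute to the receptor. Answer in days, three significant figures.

Hydraulic gradient i = (234.12 − 234.02) / 91.8 = 0.10 / 91.8 = 0.001089
K = 2.99e-4 m/s × 86400 s/d = 25.83 m/d
Specific discharge q = 25.83 × 0.001089 = 0.02814 m/d
v = Ki/n = 25.83·0.001089/0.31 = 0.09078 m/d
Retardation R = 1 + ρ_b·K_d/n = 1 + 1.95×3.2/0.31 = 21.13
Contaminant velocity v_c = v/R = 0.09078/21.13 = 0.004296 m/d
t = L/v_c = 129/0.004296 = 30030 d

30000 days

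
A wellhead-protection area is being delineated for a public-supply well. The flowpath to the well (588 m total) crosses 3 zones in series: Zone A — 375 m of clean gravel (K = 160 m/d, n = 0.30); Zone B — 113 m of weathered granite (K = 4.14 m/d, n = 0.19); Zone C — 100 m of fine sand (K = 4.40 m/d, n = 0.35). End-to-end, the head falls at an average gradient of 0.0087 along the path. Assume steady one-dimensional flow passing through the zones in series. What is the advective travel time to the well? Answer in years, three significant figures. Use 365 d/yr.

4.74 years

Steady 1-D flow in series ⇒ the Darcy flux q is identical in every zone and the zone head losses add (resistances L/K in series).
Σ(L/K) = 375/160 + 113/4.14 + 100/4.40 = 2.344 + 27.29 + 22.73 = 52.37 d
K_eq = L_total / Σ(L/K) = 588 / 52.37 = 11.23 m/d
q = K_eq · i = 11.23 × 0.0087 = 0.09769 m/d (same in every zone)
Zone A: v = q/n = 0.09769/0.30 = 0.3256 m/d → t_A = 375/0.3256 = 1152 d
Zone B: v = q/n = 0.09769/0.19 = 0.5142 m/d → t_B = 113/0.5142 = 219.8 d
Zone C: v = q/n = 0.09769/0.35 = 0.2791 m/d → t_C = 100/0.2791 = 358.3 d
Total t = 1152 + 219.8 + 358.3 = 1730 d
   = 1730 / 365 = 4.74 yr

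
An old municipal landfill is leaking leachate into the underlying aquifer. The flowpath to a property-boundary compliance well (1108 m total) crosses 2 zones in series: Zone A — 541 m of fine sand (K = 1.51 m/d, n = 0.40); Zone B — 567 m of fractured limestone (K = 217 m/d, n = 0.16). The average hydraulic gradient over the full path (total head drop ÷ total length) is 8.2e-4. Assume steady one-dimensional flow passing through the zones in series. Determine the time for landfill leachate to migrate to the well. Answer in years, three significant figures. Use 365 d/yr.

For zones in series the flux q is common to all zones; the equivalent conductivity is the harmonic (thickness-weighted) mean, K_eq = L_total / Σ(L_j/K_j).
Σ(L/K) = 541/1.51 + 567/217 = 358.3 + 2.613 = 360.9 d
K_eq = L_total / Σ(L/K) = 1108 / 360.9 = 3.070 m/d
q = K_eq · i = 3.070 × 8.2e-4 = 0.002518 m/d (same in every zone)
Zone A: v = q/n = 0.002518/0.40 = 0.006294 m/d → t_A = 541/0.006294 = 85960 d
Zone B: v = q/n = 0.002518/0.16 = 0.01573 m/d → t_B = 567/0.01573 = 36040 d
Total t = 85960 + 36040 = 122000 d
   = 122000 / 365 = 334 yr

334 years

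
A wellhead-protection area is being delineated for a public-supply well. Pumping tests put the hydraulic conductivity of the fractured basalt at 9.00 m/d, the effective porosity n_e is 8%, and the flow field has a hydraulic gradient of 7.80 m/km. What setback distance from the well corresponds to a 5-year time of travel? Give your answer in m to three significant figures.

1600 m

q = Ki = 9.00 × 0.0078 = 0.07020 m/d
Average linear velocity = 0.07020 / 0.08 = 0.8775 m/d
T = 5 yr × 365 = 1825 d
L = v × T = 0.8775 × 1825 = 1601 m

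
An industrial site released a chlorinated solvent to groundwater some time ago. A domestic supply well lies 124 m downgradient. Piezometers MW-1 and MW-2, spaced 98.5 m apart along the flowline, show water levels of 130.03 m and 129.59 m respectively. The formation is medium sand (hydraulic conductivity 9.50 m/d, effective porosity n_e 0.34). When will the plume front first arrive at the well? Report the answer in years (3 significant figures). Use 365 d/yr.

Hydraulic gradient i = (130.03 − 129.59) / 98.5 = 0.44 / 98.5 = 0.004467
Specific discharge q = 9.50 × 0.004467 = 0.04244 m/d
v_s = q/n_e = 0.04244/0.34 = 0.1248 m/d
t = L / v = 124 / 0.1248 = 993.5 d
   = 993.5 / 365 = 2.72 yr

2.72 years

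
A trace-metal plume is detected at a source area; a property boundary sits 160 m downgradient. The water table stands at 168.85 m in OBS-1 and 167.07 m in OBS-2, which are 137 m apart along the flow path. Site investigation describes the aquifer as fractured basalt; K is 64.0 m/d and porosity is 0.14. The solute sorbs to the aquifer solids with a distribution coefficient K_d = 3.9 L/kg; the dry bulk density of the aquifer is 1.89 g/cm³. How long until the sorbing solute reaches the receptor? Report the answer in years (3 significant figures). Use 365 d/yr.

3.96 years

Hydraulic gradient i = (168.85 − 167.07) / 137 = 1.78 / 137 = 0.01299
q = Ki = 64.0 × 0.01299 = 0.8315 m/d
v_s = q/n_e = 0.8315/0.14 = 5.940 m/d
Retardation R = 1 + ρ_b·K_d/n = 1 + 1.89×3.9/0.14 = 53.65
Contaminant velocity v_c = v/R = 5.940/53.65 = 0.1107 m/d
t = L/v_c = 160/0.1107 = 1445 d
   = 1445/365 = 3.96 yr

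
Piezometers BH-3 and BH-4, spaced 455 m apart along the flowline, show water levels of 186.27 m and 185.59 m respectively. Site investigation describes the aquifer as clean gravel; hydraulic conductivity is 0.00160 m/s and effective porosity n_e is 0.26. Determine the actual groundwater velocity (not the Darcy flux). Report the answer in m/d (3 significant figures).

0.795 m/d

Hydraulic gradient i = (186.27 − 185.59) / 455 = 0.68 / 455 = 0.001495
K = 0.00160 m/s × 86400 s/d = 138.2 m/d
q = Ki = 138.2 × 0.001495 = 0.2066 m/d
Average linear velocity = 0.2066 / 0.26 = 0.7946 m/d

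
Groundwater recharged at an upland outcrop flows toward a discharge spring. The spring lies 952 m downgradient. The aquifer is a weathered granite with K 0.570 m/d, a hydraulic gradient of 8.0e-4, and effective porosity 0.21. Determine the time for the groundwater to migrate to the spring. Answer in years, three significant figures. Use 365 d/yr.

1200 years

Darcy flux q = K·i = 0.570 × 8.0e-4 = 4.560e-4 m/d
v_s = q/n_e = 4.560e-4/0.21 = 0.002171 m/d
t = L / v = 952 / 0.002171 = 438400 d
   = 438400 / 365 = 1200 yr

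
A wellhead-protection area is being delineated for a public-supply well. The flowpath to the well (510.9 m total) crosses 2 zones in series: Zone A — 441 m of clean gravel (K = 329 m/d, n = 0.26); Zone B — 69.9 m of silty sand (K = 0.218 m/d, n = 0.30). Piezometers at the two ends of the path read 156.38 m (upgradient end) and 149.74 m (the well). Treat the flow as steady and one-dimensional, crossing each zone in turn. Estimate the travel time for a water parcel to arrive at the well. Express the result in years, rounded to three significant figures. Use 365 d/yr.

Total head drop ΔH = 156.38 − 149.74 = 6.64 m
Steady 1-D flow in series ⇒ the Darcy flux q is identical in every zone and the zone head losses add (resistances L/K in series).
Σ(L/K) = 441/329 + 69.9/0.218 = 1.340 + 320.6 = 322.0 d
q = ΔH / Σ(L/K) = 6.64 / 322.0 = 0.02062 m/d (same in every zone)
Zone A: v = q/n = 0.02062/0.26 = 0.07932 m/d → t_A = 441/0.07932 = 5560 d
Zone B: v = q/n = 0.02062/0.30 = 0.06874 m/d → t_B = 69.9/0.06874 = 1017 d
Total t = 5560 + 1017 = 6577 d
   = 6577 / 365 = 18.0 yr

18.0 years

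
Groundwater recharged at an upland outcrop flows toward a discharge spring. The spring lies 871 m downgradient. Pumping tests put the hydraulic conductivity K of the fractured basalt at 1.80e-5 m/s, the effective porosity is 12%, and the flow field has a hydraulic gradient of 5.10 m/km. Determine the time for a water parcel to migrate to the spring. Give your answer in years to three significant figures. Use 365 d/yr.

K = 1.80e-5 m/s × 86400 s/d = 1.555 m/d
q = Ki = 1.555 × 0.0051 = 0.007932 m/d
Average linear velocity = 0.007932 / 0.12 = 0.06610 m/d
t = L / v = 871 / 0.06610 = 13180 d
   = 13180 / 365 = 36.1 yr

36.1 years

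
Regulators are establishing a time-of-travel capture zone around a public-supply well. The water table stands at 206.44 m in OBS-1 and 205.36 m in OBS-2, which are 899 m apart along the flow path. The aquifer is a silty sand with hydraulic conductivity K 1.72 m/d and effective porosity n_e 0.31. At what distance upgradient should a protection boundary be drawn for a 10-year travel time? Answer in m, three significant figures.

24.3 m

Hydraulic gradient i = (206.44 − 205.36) / 899 = 1.08 / 899 = 0.001201
Darcy flux q = K·i = 1.72 × 0.001201 = 0.002066 m/d
v = Ki/n = 1.72·0.001201/0.31 = 0.006665 m/d
T = 10 yr × 365 = 3650 d
L = v × T = 0.006665 × 3650 = 24.33 m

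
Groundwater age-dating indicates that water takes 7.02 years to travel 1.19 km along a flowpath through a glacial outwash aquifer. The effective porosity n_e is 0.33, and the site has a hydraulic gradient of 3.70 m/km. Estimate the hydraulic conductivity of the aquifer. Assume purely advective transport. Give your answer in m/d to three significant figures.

41.4 m/d

t = 7.02 years = 2562 d
L = 1.19 km = 1190 m
v = L / t = 1190 / 2562 = 0.4644 m/d
K = v · n / i = 0.4644 × 0.33 / 0.0037 = 41.4 m/d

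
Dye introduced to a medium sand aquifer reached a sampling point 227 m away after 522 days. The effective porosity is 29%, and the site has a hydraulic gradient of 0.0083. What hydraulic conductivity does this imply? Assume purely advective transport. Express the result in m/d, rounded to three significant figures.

v = L / t = 227 / 522 = 0.4349 m/d
K = v · n / i = 0.4349 × 0.29 / 0.0083 = 15.2 m/d

15.2 m/d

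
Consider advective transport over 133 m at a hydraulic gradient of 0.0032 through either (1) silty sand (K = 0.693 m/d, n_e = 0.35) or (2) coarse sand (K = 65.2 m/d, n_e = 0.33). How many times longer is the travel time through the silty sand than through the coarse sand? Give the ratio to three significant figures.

Unit 1 (silty sand): v = 0.693×0.0032/0.35 = 0.006336 m/d, t = 133/0.006336 = 20990 d
Unit 2 (coarse sand): v = 65.2×0.0032/0.33 = 0.6322 m/d, t = 133/0.6322 = 210.4 d
t(silty sand) / t(coarse sand) = 20990/210.4 = 99.8

99.8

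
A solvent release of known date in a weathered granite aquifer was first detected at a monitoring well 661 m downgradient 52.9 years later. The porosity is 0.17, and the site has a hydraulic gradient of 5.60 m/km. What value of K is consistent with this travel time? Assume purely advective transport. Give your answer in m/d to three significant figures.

1.04 m/d

t = 52.9 years = 19310 d
v = L / t = 661 / 19310 = 0.03423 m/d
K = v · n / i = 0.03423 × 0.17 / 0.0056 = 1.04 m/d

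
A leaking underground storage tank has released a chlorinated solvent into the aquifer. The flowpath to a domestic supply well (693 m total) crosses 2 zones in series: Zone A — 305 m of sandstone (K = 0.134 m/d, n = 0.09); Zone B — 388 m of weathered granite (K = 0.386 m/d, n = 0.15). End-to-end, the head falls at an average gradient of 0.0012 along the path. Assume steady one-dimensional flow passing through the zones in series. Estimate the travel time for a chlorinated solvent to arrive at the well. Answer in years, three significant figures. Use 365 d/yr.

For zones in series the flux q is common to all zones; the equivalent conductivity is the harmonic (thickness-weighted) mean, K_eq = L_total / Σ(L_j/K_j).
Σ(L/K) = 305/0.134 + 388/0.386 = 2276 + 1005 = 3281 d
K_eq = L_total / Σ(L/K) = 693 / 3281 = 0.2112 m/d
q = K_eq · i = 0.2112 × 0.0012 = 2.534e-4 m/d (same in every zone)
Zone A: v = q/n = 2.534e-4/0.09 = 0.002816 m/d → t_A = 305/0.002816 = 108300 d
Zone B: v = q/n = 2.534e-4/0.15 = 0.001690 m/d → t_B = 388/0.001690 = 229600 d
Total t = 108300 + 229600 = 338000 d
   = 338000 / 365 = 926 yr

926 years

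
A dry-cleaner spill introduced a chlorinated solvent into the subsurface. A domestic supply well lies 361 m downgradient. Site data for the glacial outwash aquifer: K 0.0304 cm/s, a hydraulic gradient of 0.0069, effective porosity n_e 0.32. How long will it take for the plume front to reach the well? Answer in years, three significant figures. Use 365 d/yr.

1.75 years

K = 0.0304 cm/s × 864 = 26.27 m/d
q = Ki = 26.27 × 0.0069 = 0.1812 m/d
Seepage velocity v = q / n = 0.1812 / 0.32 = 0.5664 m/d
t = L / v = 361 / 0.5664 = 637.4 d
   = 637.4 / 365 = 1.75 yr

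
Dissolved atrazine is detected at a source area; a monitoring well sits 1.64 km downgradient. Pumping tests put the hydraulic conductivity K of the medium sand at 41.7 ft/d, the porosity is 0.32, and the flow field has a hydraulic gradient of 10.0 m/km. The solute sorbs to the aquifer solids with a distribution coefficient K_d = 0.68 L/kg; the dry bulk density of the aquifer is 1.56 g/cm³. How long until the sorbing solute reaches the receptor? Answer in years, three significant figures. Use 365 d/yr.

48.8 years

K = 41.7 ft/d × 0.3048 = 12.71 m/d
Darcy flux q = K·i = 12.71 × 0.010 = 0.1271 m/d
Average linear velocity = 0.1271 / 0.32 = 0.3972 m/d
Retardation R = 1 + ρ_b·K_d/n = 1 + 1.56×0.68/0.32 = 4.315
Contaminant velocity v_c = v/R = 0.3972/4.315 = 0.09205 m/d
L = 1.64 km = 1640 m
t = L/v_c = 1640/0.09205 = 17820 d
   = 17820/365 = 48.8 yr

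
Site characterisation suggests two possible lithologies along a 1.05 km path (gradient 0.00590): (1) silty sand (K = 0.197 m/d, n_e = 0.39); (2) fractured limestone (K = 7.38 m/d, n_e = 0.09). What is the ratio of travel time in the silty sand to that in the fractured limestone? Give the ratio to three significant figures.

162

Unit 1 (silty sand): v = 0.197×0.0059/0.39 = 0.002980 m/d, t = 1050/0.002980 = 352300 d
Unit 2 (fractured limestone): v = 7.38×0.0059/0.09 = 0.4838 m/d, t = 1050/0.4838 = 2170 d
t(silty sand) / t(fractured limestone) = 352300/2170 = 162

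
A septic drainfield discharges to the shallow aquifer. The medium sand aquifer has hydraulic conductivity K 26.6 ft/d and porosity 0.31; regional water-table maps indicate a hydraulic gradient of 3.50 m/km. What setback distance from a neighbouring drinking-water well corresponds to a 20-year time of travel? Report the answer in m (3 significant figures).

668 m

K = 26.6 ft/d × 0.3048 = 8.108 m/d
q = Ki = 8.108 × 0.0035 = 0.02838 m/d
Seepage velocity v = q / n = 0.02838 / 0.31 = 0.09154 m/d
T = 20 yr × 365 = 7300 d
L = v × T = 0.09154 × 7300 = 668.2 m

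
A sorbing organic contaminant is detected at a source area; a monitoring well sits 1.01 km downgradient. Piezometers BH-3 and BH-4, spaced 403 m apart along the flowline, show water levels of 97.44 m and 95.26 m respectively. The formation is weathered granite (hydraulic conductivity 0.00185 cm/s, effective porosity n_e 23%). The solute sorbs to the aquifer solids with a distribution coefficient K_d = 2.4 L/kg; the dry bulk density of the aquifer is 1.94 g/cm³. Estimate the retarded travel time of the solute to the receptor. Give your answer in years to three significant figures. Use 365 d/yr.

1560 years

Hydraulic gradient i = (97.44 − 95.26) / 403 = 2.18 / 403 = 0.005409
K = 0.00185 cm/s × 864 = 1.598 m/d
Specific discharge q = 1.598 × 0.005409 = 0.008646 m/d
Average linear velocity = 0.008646 / 0.23 = 0.03759 m/d
Retardation R = 1 + ρ_b·K_d/n = 1 + 1.94×2.4/0.23 = 21.24
Contaminant velocity v_c = v/R = 0.03759/21.24 = 0.001770 m/d
L = 1.01 km = 1010 m
t = L/v_c = 1010/0.001770 = 570700 d
   = 570700/365 = 1560 yr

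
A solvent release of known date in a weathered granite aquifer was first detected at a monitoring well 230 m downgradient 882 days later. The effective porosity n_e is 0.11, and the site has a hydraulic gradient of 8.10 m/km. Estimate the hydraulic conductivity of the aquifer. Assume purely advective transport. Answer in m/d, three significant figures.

3.54 m/d

v = L / t = 230 / 882 = 0.2608 m/d
K = v · n / i = 0.2608 × 0.11 / 0.0081 = 3.54 m/d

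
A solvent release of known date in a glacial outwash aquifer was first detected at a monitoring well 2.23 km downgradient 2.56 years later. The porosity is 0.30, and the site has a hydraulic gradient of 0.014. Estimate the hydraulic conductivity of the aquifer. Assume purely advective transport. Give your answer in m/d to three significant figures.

51.1 m/d

t = 2.56 years = 934.4 d
L = 2.23 km = 2230 m
v = L / t = 2230 / 934.4 = 2.387 m/d
K = v · n / i = 2.387 × 0.30 / 0.014 = 51.1 m/d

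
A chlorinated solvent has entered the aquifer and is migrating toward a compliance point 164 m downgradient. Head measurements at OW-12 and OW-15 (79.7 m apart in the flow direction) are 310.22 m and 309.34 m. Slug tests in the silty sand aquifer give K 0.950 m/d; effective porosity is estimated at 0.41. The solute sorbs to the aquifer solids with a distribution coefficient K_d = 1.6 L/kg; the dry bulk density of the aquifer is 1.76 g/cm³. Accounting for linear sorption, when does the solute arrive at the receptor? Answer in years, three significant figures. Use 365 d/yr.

138 years

Hydraulic gradient i = (310.22 − 309.34) / 79.7 = 0.88 / 79.7 = 0.01104
Specific discharge q = 0.950 × 0.01104 = 0.01049 m/d
v_s = q/n_e = 0.01049/0.41 = 0.02558 m/d
Retardation R = 1 + ρ_b·K_d/n = 1 + 1.76×1.6/0.41 = 7.868
Contaminant velocity v_c = v/R = 0.02558/7.868 = 0.003251 m/d
t = L/v_c = 164/0.003251 = 50440 d
   = 50440/365 = 138 yr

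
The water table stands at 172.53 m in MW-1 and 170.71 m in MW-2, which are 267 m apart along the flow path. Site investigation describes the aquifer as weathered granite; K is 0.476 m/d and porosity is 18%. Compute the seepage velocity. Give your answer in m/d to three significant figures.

Hydraulic gradient i = (172.53 − 170.71) / 267 = 1.82 / 267 = 0.006816
Darcy flux q = K·i = 0.476 × 0.006816 = 0.003245 m/d
v = Ki/n = 0.476·0.006816/0.18 = 0.01803 m/d

0.0180 m/d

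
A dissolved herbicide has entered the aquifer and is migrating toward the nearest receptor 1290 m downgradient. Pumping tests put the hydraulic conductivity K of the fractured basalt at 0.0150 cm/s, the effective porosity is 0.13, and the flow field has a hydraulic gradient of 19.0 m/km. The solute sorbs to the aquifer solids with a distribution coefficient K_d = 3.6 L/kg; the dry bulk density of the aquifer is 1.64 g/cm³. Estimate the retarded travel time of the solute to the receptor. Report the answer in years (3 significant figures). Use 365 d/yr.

86.6 years

K = 0.0150 cm/s × 864 = 12.96 m/d
Darcy flux q = K·i = 12.96 × 0.019 = 0.2462 m/d
Seepage velocity v = q / n = 0.2462 / 0.13 = 1.894 m/d
Retardation R = 1 + ρ_b·K_d/n = 1 + 1.64×3.6/0.13 = 46.42
Contaminant velocity v_c = v/R = 1.894/46.42 = 0.04081 m/d
t = L/v_c = 1290/0.04081 = 31610 d
   = 31610/365 = 86.6 yr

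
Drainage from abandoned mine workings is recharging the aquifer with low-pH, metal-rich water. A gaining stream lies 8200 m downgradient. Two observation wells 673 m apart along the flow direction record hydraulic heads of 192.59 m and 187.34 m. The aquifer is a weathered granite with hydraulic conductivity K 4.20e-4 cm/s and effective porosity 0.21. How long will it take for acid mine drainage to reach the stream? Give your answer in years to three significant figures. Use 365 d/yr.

Hydraulic gradient i = (192.59 − 187.34) / 673 = 5.25 / 673 = 0.007801
K = 4.20e-4 cm/s × 864 = 0.3629 m/d
q = Ki = 0.3629 × 0.007801 = 0.002831 m/d
v = Ki/n = 0.3629·0.007801/0.21 = 0.01348 m/d
t = L / v = 8200 / 0.01348 = 608300 d
   = 608300 / 365 = 1670 yr

1670 years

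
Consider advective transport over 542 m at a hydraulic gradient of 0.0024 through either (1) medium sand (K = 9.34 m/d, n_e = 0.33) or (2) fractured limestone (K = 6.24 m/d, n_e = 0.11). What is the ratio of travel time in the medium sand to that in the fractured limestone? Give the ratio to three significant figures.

Unit 1 (medium sand): v = 9.34×0.0024/0.33 = 0.06793 m/d, t = 542/0.06793 = 7979 d
Unit 2 (fractured limestone): v = 6.24×0.0024/0.11 = 0.1361 m/d, t = 542/0.1361 = 3981 d
t(medium sand) / t(fractured limestone) = 7979/3981 = 2.00

2.00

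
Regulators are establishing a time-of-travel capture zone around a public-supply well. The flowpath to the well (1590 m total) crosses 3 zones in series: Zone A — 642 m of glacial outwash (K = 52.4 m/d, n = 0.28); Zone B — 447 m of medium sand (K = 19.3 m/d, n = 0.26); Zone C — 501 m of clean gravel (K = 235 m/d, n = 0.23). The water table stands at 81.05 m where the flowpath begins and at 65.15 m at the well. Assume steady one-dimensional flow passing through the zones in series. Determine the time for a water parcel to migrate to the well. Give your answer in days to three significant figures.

Total head drop ΔH = 81.05 − 65.15 = 15.90 m
Steady 1-D flow in series ⇒ the Darcy flux q is identical in every zone and the zone head losses add (resistances L/K in series).
Σ(L/K) = 642/52.4 + 447/19.3 + 501/235 = 12.25 + 23.16 + 2.132 = 37.54 d
q = ΔH / Σ(L/K) = 15.90 / 37.54 = 0.4235 m/d (same in every zone)
Zone A: v = q/n = 0.4235/0.28 = 1.512 m/d → t_A = 642/1.512 = 424.5 d
Zone B: v = q/n = 0.4235/0.26 = 1.629 m/d → t_B = 447/1.629 = 274.4 d
Zone C: v = q/n = 0.4235/0.23 = 1.841 m/d → t_C = 501/1.841 = 272.1 d
Total t = 424.5 + 274.4 + 272.1 = 971.0 d

971 days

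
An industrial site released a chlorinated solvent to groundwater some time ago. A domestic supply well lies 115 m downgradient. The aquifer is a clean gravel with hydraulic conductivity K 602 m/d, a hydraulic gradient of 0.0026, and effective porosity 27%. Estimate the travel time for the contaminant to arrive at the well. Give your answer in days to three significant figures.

q = Ki = 602 × 0.0026 = 1.565 m/d
v_s = q/n_e = 1.565/0.27 = 5.797 m/d
t = L / v = 115 / 5.797 = 19.84 d

19.8 days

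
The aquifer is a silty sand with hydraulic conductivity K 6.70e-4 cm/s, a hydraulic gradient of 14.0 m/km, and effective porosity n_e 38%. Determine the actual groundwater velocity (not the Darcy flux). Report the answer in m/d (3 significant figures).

K = 6.70e-4 cm/s × 864 = 0.5789 m/d
Darcy flux q = K·i = 0.5789 × 0.014 = 0.008104 m/d
Average linear velocity = 0.008104 / 0.38 = 0.02133 m/d

0.0213 m/d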